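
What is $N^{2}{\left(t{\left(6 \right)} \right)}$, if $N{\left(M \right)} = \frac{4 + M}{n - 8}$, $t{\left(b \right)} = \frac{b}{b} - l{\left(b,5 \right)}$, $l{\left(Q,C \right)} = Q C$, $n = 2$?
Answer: $\frac{625}{36} \approx 17.361$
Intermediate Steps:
$l{\left(Q,C \right)} = C Q$
$t{\left(b \right)} = 1 - 5 b$ ($t{\left(b \right)} = \frac{b}{b} - 5 b = 1 - 5 b$)
$N{\left(M \right)} = - \frac{2}{3} - \frac{M}{6}$ ($N{\left(M \right)} = \frac{4 + M}{2 - 8} = \frac{4 + M}{-6} = \left(4 + M\right) \left(- \frac{1}{6}\right) = - \frac{2}{3} - \frac{M}{6}$)
$N^{2}{\left(t{\left(6 \right)} \right)} = \left(- \frac{2}{3} - \frac{1 - 30}{6}\right)^{2} = \left(- \frac{2}{3} - - \frac{29}{6}\right)^{2} = \left(- \frac{2}{3} + \frac{29}{6}\right)^{2} = \left(\frac{25}{6}\right)^{2} = \frac{625}{36}$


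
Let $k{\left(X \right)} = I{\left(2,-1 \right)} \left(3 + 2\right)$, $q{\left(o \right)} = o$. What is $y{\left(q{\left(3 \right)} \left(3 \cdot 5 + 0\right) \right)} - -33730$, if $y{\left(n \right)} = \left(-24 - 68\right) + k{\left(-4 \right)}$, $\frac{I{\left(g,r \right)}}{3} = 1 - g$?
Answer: $33623$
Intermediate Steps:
$I{\left(g,r \right)} = 3 - 3 g$ ($I{\left(g,r \right)} = 3 \left(1 - g\right) = 3 - 3 g$)
$k{\left(X \right)} = -15$ ($k{\left(X \right)} = \left(3 - 6\right) \left(3 + 2\right) = \left(3 - 6\right) 5 = \left(-3\right) 5 = -15$)
$y{\left(n \right)} = -107$ ($y{\left(n \right)} = \left(-24 - 68\right) - 15 = -92 - 15 = -107$)
$y{\left(q{\left(3 \right)} \left(3 \cdot 5 + 0\right) \right)} - -33730 = -107 - -33730 = -107 + 33730 = 33623$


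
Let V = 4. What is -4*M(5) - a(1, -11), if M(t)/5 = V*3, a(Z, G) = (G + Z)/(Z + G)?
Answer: -241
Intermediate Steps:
a(Z, G) = 1 (a(Z, G) = (G + Z)/(G + Z) = 1)
M(t) = 60 (M(t) = 5*(4*3) = 5*12 = 60)
-4*M(5) - a(1, -11) = -4*60 - 1*1 = -240 - 1 = -241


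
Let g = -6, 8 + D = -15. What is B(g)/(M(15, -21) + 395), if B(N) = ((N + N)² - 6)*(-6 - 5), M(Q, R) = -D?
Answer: -69/19 ≈ -3.6316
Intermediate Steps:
D = -23 (D = -8 - 15 = -23)
M(Q, R) = 23 (M(Q, R) = -1*(-23) = 23)
B(N) = 66 - 44*N² (B(N) = ((2*N)² - 6)*(-11) = (4*N² - 6)*(-11) = (-6 + 4*N²)*(-11) = 66 - 44*N²)
B(g)/(M(15, -21) + 395) = (66 - 44*(-6)²)/(23 + 395) = (66 - 44*36)/418 = (66 - 1584)*(1/418) = -1518*1/418 = -69/19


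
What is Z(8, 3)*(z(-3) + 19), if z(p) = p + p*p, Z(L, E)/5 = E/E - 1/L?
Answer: 875/8 ≈ 109.38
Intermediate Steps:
Z(L, E) = 5 - 5/L (Z(L, E) = 5*(E/E - 1/L) = 5*(1 - 1/L) = 5 - 5/L)
z(p) = p + p²
Z(8, 3)*(z(-3) + 19) = (5 - 5/8)*(-3*(1 - 3) + 19) = (5 - 5*⅛)*(-3*(-2) + 19) = (5 - 5/8)*(6 + 19) = (35/8)*25 = 875/8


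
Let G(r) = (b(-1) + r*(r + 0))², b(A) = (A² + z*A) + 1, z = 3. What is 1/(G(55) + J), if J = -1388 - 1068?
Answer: 1/9142120 ≈ 1.0938e-7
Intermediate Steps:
J = -2456
b(A) = 1 + A² + 3*A (b(A) = (A² + 3*A) + 1 = 1 + A² + 3*A)
G(r) = (-1 + r²)² (G(r) = ((1 + (-1)² + 3*(-1)) + r*(r + 0))² = ((1 + 1 - 3) + r*r)² = (-1 + r²)²)
1/(G(55) + J) = 1/((-1 + 55²)² - 2456) = 1/((-1 + 3025)² - 2456) = 1/(3024² - 2456) = 1/(9144576 - 2456) = 1/9142120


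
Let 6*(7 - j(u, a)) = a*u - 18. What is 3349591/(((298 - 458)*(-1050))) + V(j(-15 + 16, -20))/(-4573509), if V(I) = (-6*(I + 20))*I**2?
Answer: 6568010536351/329292648000 ≈ 19.946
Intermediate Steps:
j(u, a) = 10 - a*u/6 (j(u, a) = 7 - (a*u - 18)/6 = 7 - (-18 + a*u)/6 = 7 + (3 - a*u/6) = 10 - a*u/6)
V(I) = I**2*(-120 - 6*I) (V(I) = (-6*(20 + I))*I**2 = (-120 - 6*I)*I**2 = I**2*(-120 - 6*I))
3349591/(((298 - 458)*(-1050))) + V(j(-15 + 16, -20))/(-4573509) = 3349591/(((298 - 458)*(-1050))) + (6*(10 - 1/6*(-20)*(-15 + 16))**2*(-20 - (10 - 1/6*(-20)*(-15 + 16))))/(-4573509) = 3349591/((-160*(-1050))) + (6*(10 - 1/6*(-20)*1)**2*(-20 - (10 - 1/6*(-20)*1)))*(-1/4573509) = 3349591/168000 + (6*(10 + 10/3)**2*(-20 - (10 + 10/3)))*(-1/4573509) = 3349591*(1/168000) + (6*(40/3)**2*(-20 - 1*40/3))*(-1/4573509) = 478513/24000 + (6*(1600/9)*(-20 - 40/3))*(-1/4573509) = 478513/24000 + (6*(1600/9)*(-100/3))*(-1/4573509) = 478513/24000 - 320000/9*(-1/4573509) = 478513/24000 + 320000/41161581 = 6568010536351/329292648000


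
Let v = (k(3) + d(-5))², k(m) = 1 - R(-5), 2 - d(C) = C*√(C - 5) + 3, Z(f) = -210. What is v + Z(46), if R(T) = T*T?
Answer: 165 - 250*I*√10 ≈ 165.0 - 790.57*I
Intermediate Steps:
R(T) = T²
d(C) = -1 - C*√(-5 + C) (d(C) = 2 - (C*√(C - 5) + 3) = 2 - (C*√(-5 + C) + 3) = 2 - (3 + C*√(-5 + C)) = 2 + (-3 - C*√(-5 + C)) = -1 - C*√(-5 + C))
k(m) = -24 (k(m) = 1 - 1*(-5)² = 1 - 1*25 = 1 - 25 = -24)
v = (-25 + 5*I*√10)² (v = (-24 + (-1 - 1*(-5)*√(-5 - 5)))² = (-24 + (-1 - 1*(-5)*√(-10)))² = (-24 + (-1 - 1*(-5)*I*√10))² = (-24 + (-1 + 5*I*√10))² = (-25 + 5*I*√10)² ≈ 375.0 - 790.57*I)
v + Z(46) = (375 - 250*I*√10) - 210 = 165 - 250*I*√10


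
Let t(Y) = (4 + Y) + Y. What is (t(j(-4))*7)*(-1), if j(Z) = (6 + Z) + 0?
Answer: -56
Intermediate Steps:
j(Z) = 6 + Z
t(Y) = 4 + 2*Y
(t(j(-4))*7)*(-1) = ((4 + 2*(6 - 4))*7)*(-1) = ((4 + 2*2)*7)*(-1) = ((4 + 4)*7)*(-1) = (8*7)*(-1) = 56*(-1) = -56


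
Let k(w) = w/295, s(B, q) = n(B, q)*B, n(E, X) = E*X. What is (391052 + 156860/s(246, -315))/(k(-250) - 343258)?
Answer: -21990610493899/19302987254544 ≈ -1.1392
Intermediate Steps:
s(B, q) = q*B² (s(B, q) = (B*q)*B = q*B²)
k(w) = w/295 (k(w) = w*(1/295) = w/295)
(391052 + 156860/s(246, -315))/(k(-250) - 343258) = (391052 + 156860/((-315*246²)))/((1/295)*(-250) - 343258) = (391052 + 156860/((-315*60516)))/(-50/59 - 343258) = (391052 + 156860/(-19062540))/(-20252272/59) = (391052 + 156860*(-1/19062540))*(-59/20252272) = (391052 - 7843/953127)*(-59/20252272) = (372722211761/953127)*(-59/20252272) = -21990610493899/19302987254544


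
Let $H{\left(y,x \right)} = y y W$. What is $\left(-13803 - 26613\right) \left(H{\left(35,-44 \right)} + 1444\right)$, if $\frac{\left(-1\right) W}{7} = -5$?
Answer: $-1791196704$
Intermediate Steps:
$W = 35$ ($W = \left(-7\right) \left(-5\right) = 35$)
$H{\left(y,x \right)} = 35 y^{2}$ ($H{\left(y,x \right)} = y y 35 = y^{2} \cdot 35 = 35 y^{2}$)
$\left(-13803 - 26613\right) \left(H{\left(35,-44 \right)} + 1444\right) = \left(-13803 - 26613\right) \left(35 \cdot 35^{2} + 1444\right) = - 40416 \left(35 \cdot 1225 + 1444\right) = - 40416 \left(42875 + 1444\right) = \left(-40416\right) 44319 = -1791196704$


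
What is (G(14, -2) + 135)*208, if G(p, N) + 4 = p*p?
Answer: 68016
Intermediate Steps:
G(p, N) = -4 + p² (G(p, N) = -4 + p*p = -4 + p²)
(G(14, -2) + 135)*208 = ((-4 + 14²) + 135)*208 = ((-4 + 196) + 135)*208 = (192 + 135)*208 = 327*208 = 68016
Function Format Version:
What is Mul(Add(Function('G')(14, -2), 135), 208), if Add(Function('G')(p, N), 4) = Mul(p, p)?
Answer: 68016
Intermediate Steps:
Function('G')(p, N) = Add(-4, Pow(p, 2)) (Function('G')(p, N) = Add(-4, Mul(p, p)) = Add(-4, Pow(p, 2)))
Mul(Add(Function('G')(14, -2), 135), 208) = Mul(Add(Add(-4, Pow(14, 2)), 135), 208) = Mul(Add(Add(-4, 196), 135), 208) = Mul(Add(192, 135), 208) = Mul(327, 208) = 68016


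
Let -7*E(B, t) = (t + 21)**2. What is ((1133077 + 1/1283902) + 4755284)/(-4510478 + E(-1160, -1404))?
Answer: -52920549252361/42992787308570 ≈ -1.2309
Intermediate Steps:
E(B, t) = -(21 + t)**2/7 (E(B, t) = -(t + 21)**2/7 = -(21 + t)**2/7)
((1133077 + 1/1283902) + 4755284)/(-4510478 + E(-1160, -1404)) = ((1133077 + 1/1283902) + 4755284)/(-4510478 - (21 - 1404)**2/7) = ((1133077 + 1/1283902) + 4755284)/(-4510478 - 1/7*(-1383)**2) = (1454759826455/1283902 + 4755284)/(-4510478 - 1/7*1912689) = 7560078464623/(1283902*(-4510478 - 1912689/7)) = 7560078464623/(1283902*(-33486035/7)) = (7560078464623/1283902)*(-7/33486035) = -52920549252361/42992787308570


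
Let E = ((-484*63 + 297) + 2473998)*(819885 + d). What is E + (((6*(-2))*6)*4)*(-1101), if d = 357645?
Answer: 2877651663678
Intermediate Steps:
E = 2877651346590 (E = ((-484*63 + 297) + 2473998)*(819885 + 357645) = ((-30492 + 297) + 2473998)*1177530 = (-30195 + 2473998)*1177530 = 2443803*1177530 = 2877651346590)
E + (((6*(-2))*6)*4)*(-1101) = 2877651346590 + (((6*(-2))*6)*4)*(-1101) = 2877651346590 + (-12*6*4)*(-1101) = 2877651346590 - 72*4*(-1101) = 2877651346590 - 288*(-1101) = 2877651346590 + 317088 = 2877651663678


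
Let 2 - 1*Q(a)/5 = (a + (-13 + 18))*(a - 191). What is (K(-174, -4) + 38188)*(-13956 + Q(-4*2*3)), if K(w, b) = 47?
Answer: -1314175185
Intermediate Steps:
Q(a) = 10 - 5*(-191 + a)*(5 + a) (Q(a) = 10 - 5*(a + (-13 + 18))*(a - 191) = 10 - 5*(a + 5)*(-191 + a) = 10 - 5*(5 + a)*(-191 + a) = 10 - 5*(-191 + a)*(5 + a))
(K(-174, -4) + 38188)*(-13956 + Q(-4*2*3)) = (47 + 38188)*(-13956 + (4785 - 5*(-4*2*3)² + 930*(-4*2*3))) = 38235*(-13956 + (4785 - 5*(-8*3)² + 930*(-8*3))) = 38235*(-13956 + (4785 - 5*(-24)² + 930*(-24))) = 38235*(-13956 + (4785 - 5*576 - 22320)) = 38235*(-13956 + (4785 - 2880 - 22320)) = 38235*(-13956 - 20415) = 38235*(-34371) = -1314175185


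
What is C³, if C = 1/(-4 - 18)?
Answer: -1/10648 ≈ -9.3914e-5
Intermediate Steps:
C = -1/22 (C = 1/(-22) = -1/22 ≈ -0.045455)
C³ = (-1/22)³ = -1/10648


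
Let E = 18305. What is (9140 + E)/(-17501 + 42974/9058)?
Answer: -124298405/79240542 ≈ -1.5686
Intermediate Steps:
(9140 + E)/(-17501 + 42974/9058) = (9140 + 18305)/(-17501 + 42974/9058) = 27445/(-17501 + 42974*(1/9058)) = 27445/(-17501 + 21487/4529) = 27445/(-79240542/4529) = 27445*(-4529/79240542) = -124298405/79240542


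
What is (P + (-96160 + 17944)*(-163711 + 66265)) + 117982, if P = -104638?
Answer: 7621849680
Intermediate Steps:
(P + (-96160 + 17944)*(-163711 + 66265)) + 117982 = (-104638 + (-96160 + 17944)*(-163711 + 66265)) + 117982 = (-104638 - 78216*(-97446)) + 117982 = (-104638 + 7621836336) + 117982 = 7621731698 + 117982 = 7621849680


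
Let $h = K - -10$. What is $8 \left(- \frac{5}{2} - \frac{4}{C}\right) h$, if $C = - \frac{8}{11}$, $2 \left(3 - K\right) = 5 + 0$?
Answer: $252$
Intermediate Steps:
$K = \frac{1}{2}$ ($K = 3 - \frac{5 + 0}{2} = 3 - \frac{5}{2} = \frac{1}{2} \approx 0.5$)
$h = \frac{21}{2}$ ($h = \frac{1}{2} - -10 = \frac{1}{2} + 10 = \frac{21}{2} \approx 10.5$)
$C = - \frac{8}{11}$ ($C = \left(-8\right) \frac{1}{11} = - \frac{8}{11} \approx -0.72727$)
$8 \left(- \frac{5}{2} - \frac{4}{C}\right) h = 8 \left(- \frac{5}{2} - \frac{4}{- \frac{8}{11}}\right) \frac{21}{2} = 8 \left(\left(-5\right) \frac{1}{2} - - \frac{11}{2}\right) \frac{21}{2} = 8 \left(- \frac{5}{2} + \frac{11}{2}\right) \frac{21}{2} = 8 \cdot 3 \cdot \frac{21}{2} = 24 \cdot \frac{21}{2} = 252$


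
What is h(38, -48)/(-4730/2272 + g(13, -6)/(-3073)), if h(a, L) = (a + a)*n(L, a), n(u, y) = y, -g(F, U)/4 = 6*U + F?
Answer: -10081800064/7372157 ≈ -1367.6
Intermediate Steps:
g(F, U) = -24*U - 4*F (g(F, U) = -4*(6*U + F) = -4*(F + 6*U) = -24*U - 4*F)
h(a, L) = 2*a² (h(a, L) = (a + a)*a = (2*a)*a = 2*a²)
h(38, -48)/(-4730/2272 + g(13, -6)/(-3073)) = (2*38²)/(-4730/2272 + (-24*(-6) - 4*13)/(-3073)) = (2*1444)/(-4730*1/2272 + (144 - 52)*(-1/3073)) = 2888/(-2365/1136 + 92*(-1/3073)) = 2888/(-2365/1136 - 92/3073) = 2888/(-7372157/3490928) = 2888*(-3490928/7372157) = -10081800064/7372157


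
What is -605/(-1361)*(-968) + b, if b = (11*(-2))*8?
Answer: -825176/1361 ≈ -606.30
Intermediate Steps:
b = -176 (b = -22*8 = -176)
-605/(-1361)*(-968) + b = -605/(-1361)*(-968) - 176 = -605*(-1/1361)*(-968) - 176 = (605/1361)*(-968) - 176 = -585640/1361 - 176 = -825176/1361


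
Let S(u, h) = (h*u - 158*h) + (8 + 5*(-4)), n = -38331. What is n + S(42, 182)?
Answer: -59455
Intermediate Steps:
S(u, h) = -12 - 158*h + h*u (S(u, h) = (-158*h + h*u) + (8 - 20) = (-158*h + h*u) - 12 = -12 - 158*h + h*u)
n + S(42, 182) = -38331 + (-12 - 158*182 + 182*42) = -38331 + (-12 - 28756 + 7644) = -38331 - 21124 = -59455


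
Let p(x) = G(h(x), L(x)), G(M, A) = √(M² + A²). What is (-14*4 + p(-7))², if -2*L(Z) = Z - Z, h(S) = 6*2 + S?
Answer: 2601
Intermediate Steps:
h(S) = 12 + S
L(Z) = 0 (L(Z) = -(Z - Z)/2 = -½*0 = 0)
G(M, A) = √(A² + M²)
p(x) = √((12 + x)²) (p(x) = √(0² + (12 + x)²) = √(0 + (12 + x)²) = √((12 + x)²))
(-14*4 + p(-7))² = (-14*4 + √((12 - 7)²))² = (-56 + √(5²))² = (-56 + √25)² = (-56 + 5)² = (-51)² = 2601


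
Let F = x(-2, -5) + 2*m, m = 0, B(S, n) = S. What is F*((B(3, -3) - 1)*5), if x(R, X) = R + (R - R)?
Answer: -20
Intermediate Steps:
x(R, X) = R (x(R, X) = R + 0 = R)
F = -2 (F = -2 + 2*0 = -2 + 0 = -2)
F*((B(3, -3) - 1)*5) = -2*(3 - 1)*5 = -4*5 = -2*10 = -20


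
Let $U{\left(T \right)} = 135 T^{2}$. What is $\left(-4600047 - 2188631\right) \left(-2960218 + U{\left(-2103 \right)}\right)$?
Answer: $-4033099270009966$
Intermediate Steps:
$\left(-4600047 - 2188631\right) \left(-2960218 + U{\left(-2103 \right)}\right) = \left(-4600047 - 2188631\right) \left(-2960218 + 135 \left(-2103\right)^{2}\right) = - 6788678 \left(-2960218 + 135 \cdot 4422609\right) = - 6788678 \left(-2960218 + 597052215\right) = \left(-6788678\right) 594091997 = -4033099270009966$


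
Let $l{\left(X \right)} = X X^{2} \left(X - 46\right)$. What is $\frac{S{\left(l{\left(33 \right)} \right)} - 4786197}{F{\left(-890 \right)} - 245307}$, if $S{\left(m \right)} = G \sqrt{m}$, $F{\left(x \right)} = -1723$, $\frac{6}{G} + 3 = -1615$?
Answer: $\frac{4786197}{247030} + \frac{99 i \sqrt{429}}{199847270} \approx 19.375 + 1.026 \cdot 10^{-5} i$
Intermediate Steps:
$G = - \frac{3}{809}$ ($G = \frac{6}{-3 - 1615} = \frac{6}{-1618} = 6 \left(- \frac{1}{1618}\right) = - \frac{3}{809} \approx -0.0037083$)
$l{\left(X \right)} = X^{3} \left(-46 + X\right)$
$S{\left(m \right)} = - \frac{3 \sqrt{m}}{809}$
$\frac{S{\left(l{\left(33 \right)} \right)} - 4786197}{F{\left(-890 \right)} - 245307} = \frac{- \frac{3 \sqrt{33^{3} \left(-46 + 33\right)}}{809} - 4786197}{-1723 - 245307} = \frac{- \frac{3 \sqrt{35937 \left(-13\right)}}{809} - 4786197}{-247030} = \left(- \frac{3 \sqrt{-467181}}{809} - 4786197\right) \left(- \frac{1}{247030}\right) = \left(- \frac{3 \cdot 33 i \sqrt{429}}{809} - 4786197\right) \left(- \frac{1}{247030}\right) = \left(- \frac{99 i \sqrt{429}}{809} - 4786197\right) \left(- \frac{1}{247030}\right) = \left(-4786197 - \frac{99 i \sqrt{429}}{809}\right) \left(- \frac{1}{247030}\right) = \frac{4786197}{247030} + \frac{99 i \sqrt{429}}{199847270}$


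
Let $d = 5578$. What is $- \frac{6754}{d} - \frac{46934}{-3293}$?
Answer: $\frac{119778465}{9184177} \approx 13.042$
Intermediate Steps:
$- \frac{6754}{d} - \frac{46934}{-3293} = - \frac{6754}{5578} - \frac{46934}{-3293} = \left(-6754\right) \frac{1}{5578} - - \frac{46934}{3293} = - \frac{3377}{2789} + \frac{46934}{3293} = \frac{119778465}{9184177}$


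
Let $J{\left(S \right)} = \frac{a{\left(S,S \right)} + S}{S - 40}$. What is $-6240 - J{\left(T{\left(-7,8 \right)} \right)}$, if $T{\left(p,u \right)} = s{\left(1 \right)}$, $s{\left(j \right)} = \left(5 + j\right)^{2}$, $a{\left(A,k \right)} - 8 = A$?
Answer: $-6220$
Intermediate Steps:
$a{\left(A,k \right)} = 8 + A$
$T{\left(p,u \right)} = 36$ ($T{\left(p,u \right)} = \left(5 + 1\right)^{2} = 6^{2} = 36$)
$J{\left(S \right)} = \frac{8 + 2 S}{-40 + S}$ ($J{\left(S \right)} = \frac{\left(8 + S\right) + S}{S - 40} = \frac{8 + 2 S}{-40 + S}$)
$-6240 - J{\left(T{\left(-7,8 \right)} \right)} = -6240 - \frac{2 \left(4 + 36\right)}{-40 + 36} = -6240 - 2 \frac{1}{-4} \cdot 40 = -6240 - 2 \left(- \frac{1}{4}\right) 40 = -6240 - -20 = -6240 + 20 = -6220$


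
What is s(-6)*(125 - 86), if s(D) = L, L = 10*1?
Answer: 390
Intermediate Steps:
L = 10
s(D) = 10
s(-6)*(125 - 86) = 10*(125 - 86) = 10*39 = 390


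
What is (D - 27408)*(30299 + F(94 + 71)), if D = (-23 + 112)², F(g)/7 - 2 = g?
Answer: -613216916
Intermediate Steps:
F(g) = 14 + 7*g
D = 7921 (D = 89² = 7921)
(D - 27408)*(30299 + F(94 + 71)) = (7921 - 27408)*(30299 + (14 + 7*(94 + 71))) = -19487*(30299 + (14 + 7*165)) = -19487*(30299 + (14 + 1155)) = -19487*(30299 + 1169) = -19487*31468 = -613216916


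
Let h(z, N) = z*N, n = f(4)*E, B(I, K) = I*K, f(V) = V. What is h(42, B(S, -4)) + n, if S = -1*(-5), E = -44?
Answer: -1016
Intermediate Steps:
S = 5
n = -176 (n = 4*(-44) = -176)
h(z, N) = N*z
h(42, B(S, -4)) + n = (5*(-4))*42 - 176 = -20*42 - 176 = -840 - 176 = -1016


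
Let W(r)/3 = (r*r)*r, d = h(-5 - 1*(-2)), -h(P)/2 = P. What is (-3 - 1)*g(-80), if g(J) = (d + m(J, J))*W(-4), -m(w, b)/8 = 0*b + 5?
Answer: -26112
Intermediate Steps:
h(P) = -2*P
m(w, b) = -40 (m(w, b) = -8*(0*b + 5) = -8*(0 + 5) = -8*5 = -40)
d = 6 (d = -2*(-5 - 1*(-2)) = -2*(-5 + 2) = -2*(-3) = 6)
W(r) = 3*r³ (W(r) = 3*((r*r)*r) = 3*(r²*r) = 3*r³)
g(J) = 6528 (g(J) = (6 - 40)*(3*(-4)³) = -102*(-64) = -34*(-192) = 6528)
(-3 - 1)*g(-80) = (-3 - 1)*6528 = -4*6528 = -26112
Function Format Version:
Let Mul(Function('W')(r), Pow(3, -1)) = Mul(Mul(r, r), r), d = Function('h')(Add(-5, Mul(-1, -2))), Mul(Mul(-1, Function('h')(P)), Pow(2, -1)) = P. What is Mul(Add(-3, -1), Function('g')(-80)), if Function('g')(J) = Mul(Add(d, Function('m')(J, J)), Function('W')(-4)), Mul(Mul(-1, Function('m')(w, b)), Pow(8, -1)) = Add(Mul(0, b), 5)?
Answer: -26112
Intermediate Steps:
Function('h')(P) = Mul(-2, P)
Function('m')(w, b) = -40 (Function('m')(w, b) = Mul(-8, Add(Mul(0, b), 5)) = Mul(-8, Add(0, 5)) = Mul(-8, 5) = -40)
d = 6 (d = Mul(-2, Add(-5, Mul(-1, -2))) = Mul(-2, Add(-5, 2)) = Mul(-2, -3) = 6)
Function('W')(r) = Mul(3, Pow(r, 3)) (Function('W')(r) = Mul(3, Mul(Mul(r, r), r)) = Mul(3, Mul(Pow(r, 2), r)) = Mul(3, Pow(r, 3)))
Function('g')(J) = 6528 (Function('g')(J) = Mul(Add(6, -40), Mul(3, Pow(-4, 3))) = Mul(-34, Mul(3, -64)) = Mul(-34, -192) = 6528)
Mul(Add(-3, -1), Function('g')(-80)) = Mul(Add(-3, -1), 6528) = Mul(-4, 6528) = -26112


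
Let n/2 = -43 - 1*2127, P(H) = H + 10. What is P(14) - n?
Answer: 4364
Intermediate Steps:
P(H) = 10 + H
n = -4340 (n = 2*(-43 - 1*2127) = 2*(-43 - 2127) = 2*(-2170) = -4340)
P(14) - n = (10 + 14) - 1*(-4340) = 24 + 4340 = 4364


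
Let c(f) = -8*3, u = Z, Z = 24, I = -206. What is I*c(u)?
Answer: 4944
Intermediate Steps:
u = 24
c(f) = -24
I*c(u) = -206*(-24) = 4944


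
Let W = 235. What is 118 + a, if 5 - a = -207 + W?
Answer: 95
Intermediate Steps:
a = -23 (a = 5 - (-207 + 235) = 5 - 1*28 = 5 - 28 = -23)
118 + a = 118 - 23 = 95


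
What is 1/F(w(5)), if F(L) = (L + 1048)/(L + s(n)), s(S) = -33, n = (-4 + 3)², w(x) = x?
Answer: -28/1053 ≈ -0.026591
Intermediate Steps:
n = 1 (n = (-1)² = 1)
F(L) = (1048 + L)/(-33 + L) (F(L) = (L + 1048)/(L - 33) = (1048 + L)/(-33 + L))
1/F(w(5)) = 1/((1048 + 5)/(-33 + 5)) = 1/(1053/(-28)) = 1/(-1/28*1053) = 1/(-1053/28) = -28/1053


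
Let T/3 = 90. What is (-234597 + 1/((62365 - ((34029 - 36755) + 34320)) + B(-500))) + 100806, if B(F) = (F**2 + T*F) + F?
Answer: -19435952360/145271 ≈ -1.3379e+5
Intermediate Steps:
T = 270 (T = 3*90 = 270)
B(F) = F**2 + 271*F (B(F) = (F**2 + 270*F) + F = F**2 + 271*F)
(-234597 + 1/((62365 - ((34029 - 36755) + 34320)) + B(-500))) + 100806 = (-234597 + 1/((62365 - ((34029 - 36755) + 34320)) - 500*(271 - 500))) + 100806 = (-234597 + 1/((62365 - (-2726 + 34320)) - 500*(-229))) + 100806 = (-234597 + 1/((62365 - 1*31594) + 114500)) + 100806 = (-234597 + 1/((62365 - 31594) + 114500)) + 100806 = (-234597 + 1/(30771 + 114500)) + 100806 = (-234597 + 1/145271) + 100806 = -34080140786/145271 + 100806 = -19435952360/145271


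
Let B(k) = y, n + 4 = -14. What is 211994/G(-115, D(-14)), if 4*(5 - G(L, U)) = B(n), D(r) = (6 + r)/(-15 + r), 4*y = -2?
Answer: 1695952/41 ≈ 41365.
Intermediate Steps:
n = -18 (n = -4 - 14 = -18)
y = -½ (y = (¼)*(-2) = -½ ≈ -0.50000)
B(k) = -½
D(r) = (6 + r)/(-15 + r)
G(L, U) = 41/8 (G(L, U) = 5 - ¼*(-½) = 5 + ⅛ = 41/8)
211994/G(-115, D(-14)) = 211994/(41/8) = 211994*(8/41) = 1695952/41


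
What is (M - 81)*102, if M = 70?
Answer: -1122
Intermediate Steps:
(M - 81)*102 = (70 - 81)*102 = -11*102 = -1122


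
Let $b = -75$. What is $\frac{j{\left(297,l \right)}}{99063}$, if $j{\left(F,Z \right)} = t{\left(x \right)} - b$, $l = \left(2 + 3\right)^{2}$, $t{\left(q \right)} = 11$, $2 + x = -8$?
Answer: $\frac{86}{99063} \approx 0.00086813$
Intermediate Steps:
$x = -10$ ($x = -2 - 8 = -10$)
$l = 25$ ($l = 5^{2} = 25$)
$j{\left(F,Z \right)} = 86$ ($j{\left(F,Z \right)} = 11 - -75 = 11 + 75 = 86$)
$\frac{j{\left(297,l \right)}}{99063} = \frac{86}{99063}$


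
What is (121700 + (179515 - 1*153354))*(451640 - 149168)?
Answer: 44723812392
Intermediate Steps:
(121700 + (179515 - 1*153354))*(451640 - 149168) = (121700 + (179515 - 153354))*302472 = (121700 + 26161)*302472 = 147861*302472 = 44723812392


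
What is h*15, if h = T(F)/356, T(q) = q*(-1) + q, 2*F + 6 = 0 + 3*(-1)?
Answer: 0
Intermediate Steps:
F = -9/2 (F = -3 + (0 + 3*(-1))/2 = -3 + (0 - 3)/2 = -3 + (½)*(-3) = -3 - 3/2 = -9/2 ≈ -4.5000)
T(q) = 0 (T(q) = -q + q = 0)
h = 0 (h = 0/356 = 0*(1/356) = 0)
h*15 = 0*15 = 0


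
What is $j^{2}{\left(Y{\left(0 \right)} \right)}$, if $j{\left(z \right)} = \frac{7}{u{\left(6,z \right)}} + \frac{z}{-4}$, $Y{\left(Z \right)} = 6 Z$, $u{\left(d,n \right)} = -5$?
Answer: $\frac{49}{25} \approx 1.96$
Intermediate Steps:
$j{\left(z \right)} = - \frac{7}{5} - \frac{z}{4}$ ($j{\left(z \right)} = \frac{7}{-5} + \frac{z}{-4} = 7 \left(- \frac{1}{5}\right) + z \left(- \frac{1}{4}\right) = - \frac{7}{5} - \frac{z}{4}$)
$j^{2}{\left(Y{\left(0 \right)} \right)} = \left(- \frac{7}{5} - \frac{6 \cdot 0}{4}\right)^{2} = \left(- \frac{7}{5} - 0\right)^{2} = \left(- \frac{7}{5} + 0\right)^{2} = \left(- \frac{7}{5}\right)^{2} = \frac{49}{25}$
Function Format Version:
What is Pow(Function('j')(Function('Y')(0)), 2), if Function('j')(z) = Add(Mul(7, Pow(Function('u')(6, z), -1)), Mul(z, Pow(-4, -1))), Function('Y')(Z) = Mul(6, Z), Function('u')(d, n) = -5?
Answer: Rational(49, 25) ≈ 1.9600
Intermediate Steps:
Function('j')(z) = Add(Rational(-7, 5), Mul(Rational(-1, 4), z)) (Function('j')(z) = Add(Mul(7, Pow(-5, -1)), Mul(z, Pow(-4, -1))) = Add(Mul(7, Rational(-1, 5)), Mul(z, Rational(-1, 4))) = Add(Rational(-7, 5), Mul(Rational(-1, 4), z)))
Pow(Function('j')(Function('Y')(0)), 2) = Pow(Add(Rational(-7, 5), Mul(Rational(-1, 4), Mul(6, 0))), 2) = Pow(Add(Rational(-7, 5), Mul(Rational(-1, 4), 0)), 2) = Pow(Add(Rational(-7, 5), 0), 2) = Pow(Rational(-7, 5), 2) = Rational(49, 25)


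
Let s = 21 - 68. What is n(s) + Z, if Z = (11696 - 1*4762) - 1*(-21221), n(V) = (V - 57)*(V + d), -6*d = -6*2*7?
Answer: 31587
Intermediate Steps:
d = 14 (d = -(-6*2)*7/6 = -(-2)*7 = -⅙*(-84) = 14)
s = -47
n(V) = (-57 + V)*(14 + V) (n(V) = (V - 57)*(V + 14) = (-57 + V)*(14 + V))
Z = 28155 (Z = (11696 - 4762) + 21221 = 6934 + 21221 = 28155)
n(s) + Z = (-798 + (-47)² - 43*(-47)) + 28155 = (-798 + 2209 + 2021) + 28155 = 3432 + 28155 = 31587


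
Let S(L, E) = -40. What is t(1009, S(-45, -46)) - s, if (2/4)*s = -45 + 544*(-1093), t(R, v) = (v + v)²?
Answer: 1195674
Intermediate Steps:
t(R, v) = 4*v² (t(R, v) = (2*v)² = 4*v²)
s = -1189274 (s = 2*(-45 + 544*(-1093)) = 2*(-45 - 594592) = 2*(-594637) = -1189274)
t(1009, S(-45, -46)) - s = 4*(-40)² - 1*(-1189274) = 4*1600 + 1189274 = 6400 + 1189274 = 1195674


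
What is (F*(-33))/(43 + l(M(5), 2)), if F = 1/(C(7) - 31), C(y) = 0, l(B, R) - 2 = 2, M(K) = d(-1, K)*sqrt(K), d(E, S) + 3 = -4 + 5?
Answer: 33/1457 ≈ 0.022649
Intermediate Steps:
d(E, S) = -2 (d(E, S) = -3 + (-4 + 5) = -3 + 1 = -2)
M(K) = -2*sqrt(K)
l(B, R) = 4 (l(B, R) = 2 + 2 = 4)
F = -1/31 (F = 1/(0 - 31) = 1/(-31) = -1/31 ≈ -0.032258)
(F*(-33))/(43 + l(M(5), 2)) = (-1/31*(-33))/(43 + 4) = (33/31)/47 = (33/31)*(1/47) = 33/1457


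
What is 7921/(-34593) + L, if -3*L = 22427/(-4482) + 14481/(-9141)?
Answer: 929266058339/472424631822 ≈ 1.9670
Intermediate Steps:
L = 89969683/40969962 (L = -(22427/(-4482) + 14481/(-9141))/3 = -(22427*(-1/4482) + 14481*(-1/9141))/3 = -(-22427/4482 - 4827/3047)/3 = -⅓*(-89969683/13656654) = 89969683/40969962 ≈ 2.1960)
7921/(-34593) + L = 7921/(-34593) + 89969683/40969962 = 7921*(-1/34593) + 89969683/40969962 = -7921/34593 + 89969683/40969962 = 929266058339/472424631822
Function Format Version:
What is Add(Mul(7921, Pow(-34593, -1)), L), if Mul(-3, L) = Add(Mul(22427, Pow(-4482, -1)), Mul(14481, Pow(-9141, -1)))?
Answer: Rational(929266058339, 472424631822) ≈ 1.9670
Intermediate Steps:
L = Rational(89969683, 40969962) (L = Mul(Rational(-1, 3), Add(Mul(22427, Pow(-4482, -1)), Mul(14481, Pow(-9141, -1)))) = Mul(Rational(-1, 3), Add(Mul(22427, Rational(-1, 4482)), Mul(14481, Rational(-1, 9141)))) = Mul(Rational(-1, 3), Add(Rational(-22427, 4482), Rational(-4827, 3047))) = Mul(Rational(-1, 3), Rational(-89969683, 13656654)) = Rational(89969683, 40969962) ≈ 2.1960)
Add(Mul(7921, Pow(-34593, -1)), L) = Add(Mul(7921, Pow(-34593, -1)), Rational(89969683, 40969962)) = Add(Mul(7921, Rational(-1, 34593)), Rational(89969683, 40969962)) = Add(Rational(-7921, 34593), Rational(89969683, 40969962)) = Rational(929266058339, 472424631822)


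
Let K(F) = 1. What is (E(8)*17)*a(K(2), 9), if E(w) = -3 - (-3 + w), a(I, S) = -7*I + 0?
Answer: 952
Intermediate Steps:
a(I, S) = -7*I
E(w) = -w (E(w) = -3 + (3 - w) = -w)
(E(8)*17)*a(K(2), 9) = (-1*8*17)*(-7*1) = -8*17*(-7) = -136*(-7) = 952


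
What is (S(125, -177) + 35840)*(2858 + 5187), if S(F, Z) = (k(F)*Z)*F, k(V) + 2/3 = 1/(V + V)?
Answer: 812569135/2 ≈ 4.0628e+8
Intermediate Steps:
k(V) = -2/3 + 1/(2*V) (k(V) = -2/3 + 1/(V + V) = -2/3 + 1/(2*V))
S(F, Z) = Z*(3 - 4*F)/6 (S(F, Z) = (((3 - 4*F)/(6*F))*Z)*F = (Z*(3 - 4*F)/(6*F))*F = Z*(3 - 4*F)/6)
(S(125, -177) + 35840)*(2858 + 5187) = ((1/6)*(-177)*(3 - 4*125) + 35840)*(2858 + 5187) = ((1/6)*(-177)*(3 - 500) + 35840)*8045 = ((1/6)*(-177)*(-497) + 35840)*8045 = (29323/2 + 35840)*8045 = (101003/2)*8045 = 812569135/2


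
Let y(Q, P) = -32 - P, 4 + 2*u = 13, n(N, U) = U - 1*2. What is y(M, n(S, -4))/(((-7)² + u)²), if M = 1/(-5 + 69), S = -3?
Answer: -104/11449 ≈ -0.0090838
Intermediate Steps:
n(N, U) = -2 + U (n(N, U) = U - 2 = -2 + U)
u = 9/2 (u = -2 + (½)*13 = -2 + 13/2 = 9/2 ≈ 4.5000)
M = 1/64 ≈ 0.015625
y(M, n(S, -4))/(((-7)² + u)²) = (-32 - (-2 - 4))/(((-7)² + 9/2)²) = (-32 - 1*(-6))/((49 + 9/2)²) = (-32 + 6)/((107/2)²) = -26/11449/4 = -26*4/11449 = -104/11449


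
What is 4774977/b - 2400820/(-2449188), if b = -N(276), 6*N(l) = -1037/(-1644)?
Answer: -1696436267220143/37350117 ≈ -4.5420e+7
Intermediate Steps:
N(l) = 1037/9864 (N(l) = (-1037/(-1644))/6 = (-1037*(-1/1644))/6 = (⅙)*(1037/1644) = 1037/9864)
b = -1037/9864 (b = -1*1037/9864 = -1037/9864 ≈ -0.10513)
4774977/b - 2400820/(-2449188) = 4774977/(-1037/9864) - 2400820/(-2449188) = 4774977*(-9864/1037) - 2400820*(-1/2449188) = -2770610184/61 + 600205/612297 = -1696436267220143/37350117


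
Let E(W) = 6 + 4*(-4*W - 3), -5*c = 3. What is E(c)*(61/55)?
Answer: 1098/275 ≈ 3.9927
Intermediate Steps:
c = -⅗ (c = -⅕*3 = -⅗ ≈ -0.60000)
E(W) = -6 - 16*W (E(W) = 6 + 4*(-3 - 4*W) = 6 + (-12 - 16*W) = -6 - 16*W)
E(c)*(61/55) = (-6 - 16*(-⅗))*(61/55) = (-6 + 48/5)*(61*(1/55)) = (18/5)*(61/55) = 1098/275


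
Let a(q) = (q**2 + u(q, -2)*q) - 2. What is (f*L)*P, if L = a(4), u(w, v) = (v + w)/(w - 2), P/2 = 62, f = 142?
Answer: 316944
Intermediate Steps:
P = 124 (P = 2*62 = 124)
u(w, v) = (v + w)/(-2 + w)
a(q) = -2 + q + q**2 (a(q) = (q**2 + ((-2 + q)/(-2 + q))*q) - 2 = (q**2 + 1*q) - 2 = (q**2 + q) - 2 = (q + q**2) - 2 = -2 + q + q**2)
L = 18 (L = -2 + 4 + 4**2 = -2 + 4 + 16 = 18)
(f*L)*P = (142*18)*124 = 2556*124 = 316944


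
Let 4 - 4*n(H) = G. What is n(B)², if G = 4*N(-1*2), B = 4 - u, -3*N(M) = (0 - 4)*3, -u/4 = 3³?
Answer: 9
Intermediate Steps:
u = -108 (u = -4*3³ = -4*27 = -108)
N(M) = 4 (N(M) = -(0 - 4)*3/3 = -(-4)*3/3 = -⅓*(-12) = 4)
B = 112 (B = 4 - 1*(-108) = 4 + 108 = 112)
G = 16 (G = 4*4 = 16)
n(H) = -3 (n(H) = 1 - ¼*16 = 1 - 4 = -3)
n(B)² = (-3)² = 9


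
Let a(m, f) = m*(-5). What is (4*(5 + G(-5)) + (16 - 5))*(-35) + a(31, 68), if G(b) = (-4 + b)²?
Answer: -12580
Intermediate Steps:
a(m, f) = -5*m
(4*(5 + G(-5)) + (16 - 5))*(-35) + a(31, 68) = (4*(5 + (-4 - 5)²) + (16 - 5))*(-35) - 5*31 = (4*(5 + (-9)²) + 11)*(-35) - 155 = (4*(5 + 81) + 11)*(-35) - 155 = (4*86 + 11)*(-35) - 155 = (344 + 11)*(-35) - 155 = 355*(-35) - 155 = -12425 - 155 = -12580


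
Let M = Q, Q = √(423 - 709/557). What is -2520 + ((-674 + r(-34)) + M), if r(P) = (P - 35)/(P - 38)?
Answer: -76633/24 + √130840414/557 ≈ -3172.5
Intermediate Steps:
Q = √130840414/557 (Q = √(423 - 709*1/557) = √(423 - 709/557) = √(234902/557) = √130840414/557 ≈ 20.536)
M = √130840414/557 ≈ 20.536
r(P) = (-35 + P)/(-38 + P)
-2520 + ((-674 + r(-34)) + M) = -2520 + ((-674 + (-35 - 34)/(-38 - 34)) + √130840414/557) = -2520 + ((-674 - 69/(-72)) + √130840414/557) = -2520 + ((-674 - 1/72*(-69)) + √130840414/557) = -2520 + ((-674 + 23/24) + √130840414/557) = -2520 + (-16153/24 + √130840414/557) = -76633/24 + √130840414/557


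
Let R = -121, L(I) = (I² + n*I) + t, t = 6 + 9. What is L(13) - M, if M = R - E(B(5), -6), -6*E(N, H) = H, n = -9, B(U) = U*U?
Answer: 189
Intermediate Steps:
t = 15
B(U) = U²
E(N, H) = -H/6
L(I) = 15 + I² - 9*I (L(I) = (I² - 9*I) + 15 = 15 + I² - 9*I)
M = -122 (M = -121 - (-1)*(-6)/6 = -121 - 1*1 = -121 - 1 = -122)
L(13) - M = (15 + 13² - 9*13) - 1*(-122) = (15 + 169 - 117) + 122 = 67 + 122 = 189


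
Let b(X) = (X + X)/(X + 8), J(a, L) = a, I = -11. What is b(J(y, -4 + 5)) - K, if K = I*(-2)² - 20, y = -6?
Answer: 58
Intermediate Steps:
b(X) = 2*X/(8 + X) (b(X) = (2*X)/(8 + X) = 2*X/(8 + X))
K = -64 (K = -11*(-2)² - 20 = -11*4 - 20 = -44 - 20 = -64)
b(J(y, -4 + 5)) - K = 2*(-6)/(8 - 6) - 1*(-64) = 2*(-6)/2 + 64 = 2*(-6)*(½) + 64 = -6 + 64 = 58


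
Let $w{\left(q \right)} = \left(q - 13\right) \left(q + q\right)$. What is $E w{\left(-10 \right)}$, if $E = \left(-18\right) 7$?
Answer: $-57960$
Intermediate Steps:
$E = -126$
$w{\left(q \right)} = 2 q \left(-13 + q\right)$ ($w{\left(q \right)} = \left(-13 + q\right) 2 q = 2 q \left(-13 + q\right)$)
$E w{\left(-10 \right)} = - 126 \cdot 2 \left(-10\right) \left(-13 - 10\right) = - 126 \cdot 2 \left(-10\right) \left(-23\right) = \left(-126\right) 460 = -57960$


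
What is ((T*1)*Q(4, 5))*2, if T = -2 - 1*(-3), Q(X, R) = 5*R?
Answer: 50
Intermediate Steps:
T = 1 (T = -2 + 3 = 1)
((T*1)*Q(4, 5))*2 = ((1*1)*(5*5))*2 = (1*25)*2 = 25*2 = 50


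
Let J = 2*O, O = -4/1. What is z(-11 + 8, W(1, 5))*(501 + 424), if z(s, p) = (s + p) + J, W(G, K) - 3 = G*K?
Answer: -2775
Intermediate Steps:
O = -4 (O = -4*1 = -4)
J = -8 (J = 2*(-4) = -8)
W(G, K) = 3 + G*K
z(s, p) = -8 + p + s (z(s, p) = (s + p) - 8 = (p + s) - 8 = -8 + p + s)
z(-11 + 8, W(1, 5))*(501 + 424) = (-8 + (3 + 1*5) + (-11 + 8))*(501 + 424) = (-8 + (3 + 5) - 3)*925 = (-8 + 8 - 3)*925 = -3*925 = -2775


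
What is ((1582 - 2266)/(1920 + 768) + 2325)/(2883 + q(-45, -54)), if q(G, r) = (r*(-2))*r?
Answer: -173581/220192 ≈ -0.78832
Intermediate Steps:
q(G, r) = -2*r² (q(G, r) = (-2*r)*r = -2*r²)
((1582 - 2266)/(1920 + 768) + 2325)/(2883 + q(-45, -54)) = ((1582 - 2266)/(1920 + 768) + 2325)/(2883 - 2*(-54)²) = (-684/2688 + 2325)/(2883 - 2*2916) = (-684*1/2688 + 2325)/(2883 - 5832) = (-57/224 + 2325)/(-2949) = (520743/224)*(-1/2949) = -173581/220192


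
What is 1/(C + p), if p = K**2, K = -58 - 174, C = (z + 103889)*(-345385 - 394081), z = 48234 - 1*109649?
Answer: -1/31408025060 ≈ -3.1839e-11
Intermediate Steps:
z = -61415 (z = 48234 - 109649 = -61415)
C = -31408078884 (C = (-61415 + 103889)*(-345385 - 394081) = 42474*(-739466) = -31408078884)
K = -232
p = 53824 (p = (-232)**2 = 53824)
1/(C + p) = 1/(-31408078884 + 53824) = 1/(-31408025060) = -1/31408025060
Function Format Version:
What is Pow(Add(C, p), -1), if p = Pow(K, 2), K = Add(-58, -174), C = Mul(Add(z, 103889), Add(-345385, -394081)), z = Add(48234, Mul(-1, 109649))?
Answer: Rational(-1, 31408025060) ≈ -3.1839e-11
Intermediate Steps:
z = -61415 (z = Add(48234, -109649) = -61415)
C = -31408078884 (C = Mul(Add(-61415, 103889), Add(-345385, -394081)) = Mul(42474, -739466) = -31408078884)
K = -232
p = 53824 (p = Pow(-232, 2) = 53824)
Pow(Add(C, p), -1) = Pow(Add(-31408078884, 53824), -1) = Pow(-31408025060, -1) = Rational(-1, 31408025060)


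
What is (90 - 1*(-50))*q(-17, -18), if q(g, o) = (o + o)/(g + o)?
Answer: 144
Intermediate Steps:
q(g, o) = 2*o/(g + o) (q(g, o) = (2*o)/(g + o) = 2*o/(g + o))
(90 - 1*(-50))*q(-17, -18) = (90 - 1*(-50))*(2*(-18)/(-17 - 18)) = (90 + 50)*(2*(-18)/(-35)) = 140*(2*(-18)*(-1/35)) = 140*(36/35) = 144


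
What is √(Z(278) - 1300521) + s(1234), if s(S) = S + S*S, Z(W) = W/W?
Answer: 1523990 + 2*I*√325130 ≈ 1.524e+6 + 1140.4*I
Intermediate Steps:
Z(W) = 1
s(S) = S + S²
√(Z(278) - 1300521) + s(1234) = √(1 - 1300521) + 1234*(1 + 1234) = √(-1300520) + 1234*1235 = 2*I*√325130 + 1523990 = 1523990 + 2*I*√325130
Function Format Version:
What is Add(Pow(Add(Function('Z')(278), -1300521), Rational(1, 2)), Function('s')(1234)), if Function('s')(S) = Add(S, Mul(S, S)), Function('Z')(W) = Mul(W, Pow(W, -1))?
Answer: Add(1523990, Mul(2, I, Pow(325130, Rational(1, 2)))) ≈ Add(1.5240e+6, Mul(1140.4, I))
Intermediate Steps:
Function('Z')(W) = 1
Function('s')(S) = Add(S, Pow(S, 2))
Add(Pow(Add(Function('Z')(278), -1300521), Rational(1, 2)), Function('s')(1234)) = Add(Pow(Add(1, -1300521), Rational(1, 2)), Mul(1234, Add(1, 1234))) = Add(Pow(-1300520, Rational(1, 2)), Mul(1234, 1235)) = Add(Mul(2, I, Pow(325130, Rational(1, 2))), 1523990) = Add(1523990, Mul(2, I, Pow(325130, Rational(1, 2))))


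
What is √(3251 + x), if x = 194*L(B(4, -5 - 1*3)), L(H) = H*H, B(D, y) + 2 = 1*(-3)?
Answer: √8101 ≈ 90.006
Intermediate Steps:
B(D, y) = -5 (B(D, y) = -2 + 1*(-3) = -2 - 3 = -5)
L(H) = H²
x = 4850 (x = 194*(-5)² = 194*25 = 4850)
√(3251 + x) = √(3251 + 4850) = √8101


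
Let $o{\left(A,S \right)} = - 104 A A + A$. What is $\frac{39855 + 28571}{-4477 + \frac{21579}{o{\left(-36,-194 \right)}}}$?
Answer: $- \frac{3075064440}{201203573} \approx -15.283$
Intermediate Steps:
$o{\left(A,S \right)} = A - 104 A^{2}$ ($o{\left(A,S \right)} = - 104 A^{2} + A = A - 104 A^{2}$)
$\frac{39855 + 28571}{-4477 + \frac{21579}{o{\left(-36,-194 \right)}}} = \frac{39855 + 28571}{-4477 + \frac{21579}{\left(-36\right) \left(1 - -3744\right)}} = \frac{68426}{-4477 + \frac{21579}{\left(-36\right) \left(1 + 3744\right)}} = \frac{68426}{-4477 + \frac{21579}{\left(-36\right) 3745}} = \frac{68426}{-4477 + \frac{21579}{-134820}} = \frac{68426}{-4477 + 21579 \left(- \frac{1}{134820}\right)} = \frac{68426}{-4477 - \frac{7193}{44940}} = \frac{68426}{- \frac{201203573}{44940}} = 68426 \left(- \frac{44940}{201203573}\right) = - \frac{3075064440}{201203573}$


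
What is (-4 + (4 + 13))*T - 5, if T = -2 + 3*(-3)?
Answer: -148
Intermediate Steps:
T = -11 (T = -2 - 9 = -11)
(-4 + (4 + 13))*T - 5 = (-4 + (4 + 13))*(-11) - 5 = (-4 + 17)*(-11) - 5 = 13*(-11) - 5 = -143 - 5 = -148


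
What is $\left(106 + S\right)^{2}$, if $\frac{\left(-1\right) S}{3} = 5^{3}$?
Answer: $72361$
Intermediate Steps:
$S = -375$ ($S = - 3 \cdot 5^{3} = \left(-3\right) 125 = -375$)
$\left(106 + S\right)^{2} = \left(106 - 375\right)^{2} = \left(-269\right)^{2} = 72361$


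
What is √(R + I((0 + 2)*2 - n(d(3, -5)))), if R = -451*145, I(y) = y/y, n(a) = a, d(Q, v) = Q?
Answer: 3*I*√7266 ≈ 255.72*I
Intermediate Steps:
I(y) = 1
R = -65395
√(R + I((0 + 2)*2 - n(d(3, -5)))) = √(-65395 + 1) = √(-65394) = 3*I*√7266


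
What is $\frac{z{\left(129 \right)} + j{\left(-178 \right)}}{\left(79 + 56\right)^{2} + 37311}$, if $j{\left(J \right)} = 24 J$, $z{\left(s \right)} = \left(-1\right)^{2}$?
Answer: $- \frac{4271}{55536} \approx -0.076905$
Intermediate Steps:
$z{\left(s \right)} = 1$
$\frac{z{\left(129 \right)} + j{\left(-178 \right)}}{\left(79 + 56\right)^{2} + 37311} = \frac{1 + 24 \left(-178\right)}{\left(79 + 56\right)^{2} + 37311} = \frac{1 - 4272}{135^{2} + 37311} = - \frac{4271}{18225 + 37311} = - \frac{4271}{55536}$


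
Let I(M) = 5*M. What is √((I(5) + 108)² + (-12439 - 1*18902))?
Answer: 2*I*√3413 ≈ 116.84*I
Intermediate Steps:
√((I(5) + 108)² + (-12439 - 1*18902)) = √((5*5 + 108)² + (-12439 - 1*18902)) = √((25 + 108)² + (-12439 - 18902)) = √(133² - 31341) = √(17689 - 31341) = √(-13652) = 2*I*√3413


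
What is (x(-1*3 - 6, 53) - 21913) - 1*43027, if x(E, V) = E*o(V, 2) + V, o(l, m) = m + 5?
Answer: -64950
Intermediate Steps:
o(l, m) = 5 + m
x(E, V) = V + 7*E (x(E, V) = E*(5 + 2) + V = E*7 + V = 7*E + V = V + 7*E)
(x(-1*3 - 6, 53) - 21913) - 1*43027 = ((53 + 7*(-1*3 - 6)) - 21913) - 1*43027 = ((53 + 7*(-3 - 6)) - 21913) - 43027 = ((53 + 7*(-9)) - 21913) - 43027 = ((53 - 63) - 21913) - 43027 = (-10 - 21913) - 43027 = -21923 - 43027 = -64950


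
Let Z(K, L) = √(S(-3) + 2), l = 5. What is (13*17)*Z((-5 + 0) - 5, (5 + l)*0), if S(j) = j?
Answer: 221*I ≈ 221.0*I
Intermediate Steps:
Z(K, L) = I (Z(K, L) = √(-3 + 2) = √(-1) = I)
(13*17)*Z((-5 + 0) - 5, (5 + l)*0) = (13*17)*I = 221*I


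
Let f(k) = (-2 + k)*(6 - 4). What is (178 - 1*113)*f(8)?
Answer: 780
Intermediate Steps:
f(k) = -4 + 2*k (f(k) = (-2 + k)*2 = -4 + 2*k)
(178 - 1*113)*f(8) = (178 - 1*113)*(-4 + 2*8) = (178 - 113)*(-4 + 16) = 65*12 = 780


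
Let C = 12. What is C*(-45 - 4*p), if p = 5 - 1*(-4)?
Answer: -972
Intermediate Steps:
p = 9 (p = 5 + 4 = 9)
C*(-45 - 4*p) = 12*(-45 - 4*9) = 12*(-45 - 36) = 12*(-81) = -972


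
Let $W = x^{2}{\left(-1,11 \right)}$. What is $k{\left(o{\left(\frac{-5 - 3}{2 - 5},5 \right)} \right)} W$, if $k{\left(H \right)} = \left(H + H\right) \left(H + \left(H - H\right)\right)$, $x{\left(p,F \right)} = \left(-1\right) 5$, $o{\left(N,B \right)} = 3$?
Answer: $450$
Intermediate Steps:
$x{\left(p,F \right)} = -5$
$k{\left(H \right)} = 2 H^{2}$ ($k{\left(H \right)} = 2 H \left(H + 0\right) = 2 H H = 2 H^{2}$)
$W = 25$ ($W = \left(-5\right)^{2} = 25$)
$k{\left(o{\left(\frac{-5 - 3}{2 - 5},5 \right)} \right)} W = 2 \cdot 3^{2} \cdot 25 = 2 \cdot 9 \cdot 25 = 18 \cdot 25 = 450$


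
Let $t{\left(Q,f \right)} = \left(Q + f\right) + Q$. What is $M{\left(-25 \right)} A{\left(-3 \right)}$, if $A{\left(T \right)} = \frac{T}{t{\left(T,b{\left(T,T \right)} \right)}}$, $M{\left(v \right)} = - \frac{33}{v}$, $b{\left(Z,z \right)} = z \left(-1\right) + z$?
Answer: $\frac{33}{50} \approx 0.66$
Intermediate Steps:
$b{\left(Z,z \right)} = 0$ ($b{\left(Z,z \right)} = - z + z = 0$)
$t{\left(Q,f \right)} = f + 2 Q$
$A{\left(T \right)} = \frac{1}{2}$ ($A{\left(T \right)} = \frac{T}{0 + 2 T} = \frac{T}{2 T} = T \frac{1}{2 T} = \frac{1}{2}$)
$M{\left(-25 \right)} A{\left(-3 \right)} = - \frac{33}{-25} \cdot \frac{1}{2} = \left(-33\right) \left(- \frac{1}{25}\right) \frac{1}{2} = \frac{33}{25} \cdot \frac{1}{2} = \frac{33}{50}$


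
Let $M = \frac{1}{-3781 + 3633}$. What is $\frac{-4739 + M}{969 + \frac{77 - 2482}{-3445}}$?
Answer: $- \frac{37172769}{7606312} \approx -4.8871$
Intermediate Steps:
$M = - \frac{1}{148}$ ($M = \frac{1}{-148} = - \frac{1}{148} \approx -0.0067568$)
$\frac{-4739 + M}{969 + \frac{77 - 2482}{-3445}} = \frac{-4739 - \frac{1}{148}}{969 + \frac{77 - 2482}{-3445}} = - \frac{701373}{148 \left(969 + \left(77 - 2482\right) \left(- \frac{1}{3445}\right)\right)} = - \frac{701373}{148 \left(969 - - \frac{37}{53}\right)} = - \frac{701373}{148 \left(969 + \frac{37}{53}\right)} = - \frac{701373}{148 \cdot \frac{51394}{53}} = \left(- \frac{701373}{148}\right) \frac{53}{51394} = - \frac{37172769}{7606312}$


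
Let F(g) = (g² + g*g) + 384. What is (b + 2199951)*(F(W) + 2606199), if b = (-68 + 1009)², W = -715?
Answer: 11197134547256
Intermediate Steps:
F(g) = 384 + 2*g² (F(g) = (g² + g²) + 384 = 2*g² + 384 = 384 + 2*g²)
b = 885481 (b = 941² = 885481)
(b + 2199951)*(F(W) + 2606199) = (885481 + 2199951)*((384 + 2*(-715)²) + 2606199) = 3085432*((384 + 2*511225) + 2606199) = 3085432*((384 + 1022450) + 2606199) = 3085432*(1022834 + 2606199) = 3085432*3629033 = 11197134547256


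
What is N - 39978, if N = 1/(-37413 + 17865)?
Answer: -781489945/19548 ≈ -39978.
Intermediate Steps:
N = -1/19548 (N = 1/(-19548) = -1/19548 ≈ -5.1156e-5)
N - 39978 = -1/19548 - 39978 = -781489945/19548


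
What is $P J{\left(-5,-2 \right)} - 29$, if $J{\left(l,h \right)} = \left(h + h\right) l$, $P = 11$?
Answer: $191$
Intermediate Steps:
$J{\left(l,h \right)} = 2 h l$
$P J{\left(-5,-2 \right)} - 29 = 11 \cdot 2 \left(-2\right) \left(-5\right) - 29 = 11 \cdot 20 - 29 = 220 - 29 = 191$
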